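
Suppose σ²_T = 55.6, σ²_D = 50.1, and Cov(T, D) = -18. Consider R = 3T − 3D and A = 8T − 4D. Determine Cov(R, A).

Cov(R, A) = 2583.6

By bilinearity, Cov(R, A) = ac·σ²_T + bd·σ²_D + (ad+bc)·Cov(T, D), with a=3, b=-3, c=8, d=-4.
ac·σ²_T = 3·8·55.6 = 1334.4
bd·σ²_D = (-3)·(-4)·50.1 = 601.2
(ad+bc)·Cov(T, D) = (-36)·(-18) = 648
Cov(R, A) = 1334.4 + 601.2 + 648 = 2583.6.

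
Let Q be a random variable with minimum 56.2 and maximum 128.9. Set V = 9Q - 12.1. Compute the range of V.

Range(V) = 654.3

Range of Q = 128.9 − 56.2 = 72.7.
Range(V) = |a|·Range(Q) = |9|·72.7 = 654.3.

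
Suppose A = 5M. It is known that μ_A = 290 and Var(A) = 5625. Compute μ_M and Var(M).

μ_M = 58, Var(M) = 225

From A = 5M: μ_A = a·μ_M + b, so μ_M = (μ_A − b)/a = (290 − 0)/5 = 58.
Var(A) = a²·Var(M), so Var(M) = 5625/5² = 225.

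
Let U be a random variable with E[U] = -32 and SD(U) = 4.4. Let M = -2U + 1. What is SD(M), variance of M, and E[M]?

M = -2U + 1 is linear with a = -2, b = 1.
SD(M) = |a|·SD(U) = |-2|·4.4 = 8.8.
variance of U = 4.4² = 19.36.
variance of M = a²·variance of U = (-2)²·19.36 = 77.44 (the additive constant 1 does not affect variance).
E[M] = a·E[U] + b = (-2)·(-32) + 1 = 65.

SD(M) = 8.8, variance of M = 77.44, E[M] = 65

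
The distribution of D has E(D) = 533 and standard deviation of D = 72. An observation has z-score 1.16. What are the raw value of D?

D = E(D) + z·standard deviation of D = 533 + 1.16·72 = 616.52.

D = 616.52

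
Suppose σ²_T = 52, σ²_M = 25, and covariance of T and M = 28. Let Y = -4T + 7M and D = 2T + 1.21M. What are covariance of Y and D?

By bilinearity, covariance of Y and D = ac·σ²_T + bd·σ²_M + (ad+bc)·covariance of T and M, with a=-4, b=7, c=2, d=1.21.
ac·σ²_T = (-4)·2·52 = -416
bd·σ²_M = 7·1.21·25 = 211.75
(ad+bc)·covariance of T and M = (9.16)·28 = 256.48
covariance of Y and D = -416 + 211.75 + 256.48 = 52.23.

covariance of Y and D = 52.23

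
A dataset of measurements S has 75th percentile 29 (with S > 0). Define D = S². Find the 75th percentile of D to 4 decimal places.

S² is increasing, so P_{75}(D) = g(P_{75}(S)) = 841.

75th percentile of D = 841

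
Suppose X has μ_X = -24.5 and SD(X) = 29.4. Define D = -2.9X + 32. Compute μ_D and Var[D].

μ_D = 103.05, Var[D] = 7269.2676

D = -2.9X + 32 is linear with a = -2.9, b = 32.
μ_D = a·μ_X + b = (-2.9)·(-24.5) + 32 = 103.05.
Var[X] = 29.4² = 864.36.
Var[D] = a²·Var[X] = (-2.9)²·864.36 = 7269.2676 (the additive constant 32 does not affect variance).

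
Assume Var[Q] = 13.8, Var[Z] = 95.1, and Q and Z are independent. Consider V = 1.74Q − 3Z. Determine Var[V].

Var[V] = 897.68088

Var[V] = a²·Var[Q] + b²·Var[Z] + 2ab·Cov[Q, Z] with a = 1.74, b = -3.
Independence gives Cov[Q, Z] = 0.
= 1.74²·13.8 + (-3)²·95.1 + 2·1.74·(-3)·0
= 41.78088 + 855.9 + 0 = 897.68088.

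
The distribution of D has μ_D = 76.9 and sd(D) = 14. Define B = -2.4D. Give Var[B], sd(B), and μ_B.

Var[B] = 1128.96, sd(B) = 33.6, μ_B = -184.56

B = -2.4D is linear with a = -2.4, b = 0.
Var[D] = 14² = 196.
Var[B] = a²·Var[D] = (-2.4)²·196 = 1128.96.
sd(B) = |a|·sd(D) = |-2.4|·14 = 33.6.
μ_B = a·μ_D + b = (-2.4)·76.9 = -184.56.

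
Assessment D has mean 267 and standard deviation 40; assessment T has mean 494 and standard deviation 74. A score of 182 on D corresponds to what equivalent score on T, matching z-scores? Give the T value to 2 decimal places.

z = (182 − 267)/40 = -2.125.
T = 494 + z·74 = 494 + (182 − 267)·74/40 = 336.75.

T = 336.75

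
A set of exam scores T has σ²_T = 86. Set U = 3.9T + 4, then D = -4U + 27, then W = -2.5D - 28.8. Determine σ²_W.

σ²_W = 130806

σ²_U = 3.9²·86 = 1308.06.
σ²_D = (-4)²·1308.06 = 20928.96.
σ²_W = (-2.5)²·20928.96 = 130806.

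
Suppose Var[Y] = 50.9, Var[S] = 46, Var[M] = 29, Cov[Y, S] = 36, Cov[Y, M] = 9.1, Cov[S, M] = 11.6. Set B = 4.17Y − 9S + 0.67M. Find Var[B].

Var[B] = 1832.90609

Var[B] = a²·Var[Y] + b²·Var[S] + c²·Var[M] + 2ab·Cov[Y, S] + 2ac·Cov[Y, M] + 2bc·Cov[S, M], with a = 4.17, b = -9, c = 0.67.
= 885.09501 + 3726 + 13.0181 + (-2702.16) + 50.84898 + (-139.896)
= 1832.90609.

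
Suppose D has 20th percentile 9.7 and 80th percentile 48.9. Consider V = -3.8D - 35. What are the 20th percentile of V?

20th percentile of V = -220.82

Since a = -3.8 < 0 the transformation is decreasing, reversing order: the 20th percentile of V corresponds to the 80th percentile of D.
So P_{20}(V) = a·P_{80}(D) + b = (-3.8)·48.9 + (-35) = -220.82.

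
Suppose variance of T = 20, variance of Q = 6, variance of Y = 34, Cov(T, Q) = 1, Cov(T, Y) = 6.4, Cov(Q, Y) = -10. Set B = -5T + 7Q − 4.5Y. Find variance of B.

variance of B = 2330.5

variance of B = a²·variance of T + b²·variance of Q + c²·variance of Y + 2ab·Cov(T, Q) + 2ac·Cov(T, Y) + 2bc·Cov(Q, Y), with a = -5, b = 7, c = -4.5.
= 500 + 294 + 688.5 + (-70) + 288 + 630
= 2330.5.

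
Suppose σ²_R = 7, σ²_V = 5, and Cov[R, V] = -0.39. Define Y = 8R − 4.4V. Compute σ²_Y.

σ²_Y = 572.256

σ²_Y = a²·σ²_R + b²·σ²_V + 2ab·Cov[R, V] with a = 8, b = -4.4.
= 8²·7 + (-4.4)²·5 + 2·8·(-4.4)·(-0.39)
= 448 + 96.8 + 27.456 = 572.256.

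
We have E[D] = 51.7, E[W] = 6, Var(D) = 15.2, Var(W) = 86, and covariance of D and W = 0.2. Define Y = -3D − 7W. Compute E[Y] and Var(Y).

E[Y] = (-3)·E[D] + (-7)·E[W] = (-3)·51.7 + (-7)·6 = -197.1.
Var(Y) = a²·Var(D) + b²·Var(W) + 2ab·covariance of D and W with a = -3, b = -7.
= (-3)²·15.2 + (-7)²·86 + 2·(-3)·(-7)·0.2
= 136.8 + 4214 + 8.4 = 4359.2.

E[Y] = -197.1, Var(Y) = 4359.2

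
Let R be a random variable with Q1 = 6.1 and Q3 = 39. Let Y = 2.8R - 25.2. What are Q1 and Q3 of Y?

a = 2.8 > 0: Q1(Y) = a·Q1(R)+b = -8.12, Q3(Y) = a·Q3(R)+b = 84.

Q1(Y) = -8.12, Q3(Y) = 84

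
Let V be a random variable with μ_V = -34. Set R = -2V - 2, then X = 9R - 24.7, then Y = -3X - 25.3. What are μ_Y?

μ_R = (-2)·(-34) + (-2) = 66.
μ_X = 9·66 + (-24.7) = 569.3.
μ_Y = (-3)·569.3 + (-25.3) = -1733.2.

μ_Y = -1733.2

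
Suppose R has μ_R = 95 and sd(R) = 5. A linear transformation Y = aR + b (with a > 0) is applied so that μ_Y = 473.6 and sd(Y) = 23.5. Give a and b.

sd(Y) = a·sd(R) (a > 0), so a = 23.5/5 = 4.7.
μ_Y = a·μ_R + b, so b = 473.6 − 4.7·95 = 27.1.

a = 4.7, b = 27.1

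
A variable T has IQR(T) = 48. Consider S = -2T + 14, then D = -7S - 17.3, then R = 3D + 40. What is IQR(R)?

IQR(R) = 2016

IQR(S) = |-2|·48 = 96.
IQR(D) = |-7|·96 = 672.
IQR(R) = |3|·672 = 2016.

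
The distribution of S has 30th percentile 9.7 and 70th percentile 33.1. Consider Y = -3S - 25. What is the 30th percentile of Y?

Since a = -3 < 0 the transformation is decreasing, reversing order: the 30th percentile of Y corresponds to the 70th percentile of S.
So P_{30}(Y) = a·P_{70}(S) + b = (-3)·33.1 + (-25) = -124.3.

30th percentile of Y = -124.3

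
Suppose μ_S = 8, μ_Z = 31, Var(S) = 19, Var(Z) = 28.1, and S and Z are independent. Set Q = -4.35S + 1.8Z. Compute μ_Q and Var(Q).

μ_Q = 21, Var(Q) = 450.5715

μ_Q = (-4.35)·μ_S + 1.8·μ_Z = (-4.35)·8 + 1.8·31 = 21.
Var(Q) = a²·Var(S) + b²·Var(Z) + 2ab·Cov[S, Z] with a = -4.35, b = 1.8.
Independence gives Cov[S, Z] = 0.
= (-4.35)²·19 + 1.8²·28.1 + 2·(-4.35)·1.8·0
= 359.5275 + 91.044 + 0 = 450.5715.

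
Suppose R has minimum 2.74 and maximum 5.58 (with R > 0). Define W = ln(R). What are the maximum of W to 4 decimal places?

ln(R) is increasing on this domain, so max(W) comes from max(R) = 5.58: max(W) = ln(5.58) ≈ 1.7192.

max(W) = 1.7192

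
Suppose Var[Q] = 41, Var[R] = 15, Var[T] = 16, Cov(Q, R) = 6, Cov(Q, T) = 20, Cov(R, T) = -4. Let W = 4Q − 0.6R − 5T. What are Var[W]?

Var[W] = 208.6

Var[W] = a²·Var[Q] + b²·Var[R] + c²·Var[T] + 2ab·Cov(Q, R) + 2ac·Cov(Q, T) + 2bc·Cov(R, T), with a = 4, b = -0.6, c = -5.
= 656 + 5.4 + 400 + (-28.8) + (-800) + (-24)
= 208.6.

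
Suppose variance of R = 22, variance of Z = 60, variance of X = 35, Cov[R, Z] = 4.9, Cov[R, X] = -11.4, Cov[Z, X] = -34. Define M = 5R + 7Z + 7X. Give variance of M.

variance of M = 1418

variance of M = a²·variance of R + b²·variance of Z + c²·variance of X + 2ab·Cov[R, Z] + 2ac·Cov[R, X] + 2bc·Cov[Z, X], with a = 5, b = 7, c = 7.
= 550 + 2940 + 1715 + 343 + (-798) + (-3332)
= 1418.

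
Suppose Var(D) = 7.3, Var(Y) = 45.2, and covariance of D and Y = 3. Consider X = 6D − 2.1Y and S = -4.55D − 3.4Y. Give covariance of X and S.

covariance of X and S = 90.903

By bilinearity, covariance of X and S = ac·Var(D) + bd·Var(Y) + (ad+bc)·covariance of D and Y, with a=6, b=-2.1, c=-4.55, d=-3.4.
ac·Var(D) = 6·(-4.55)·7.3 = -199.29
bd·Var(Y) = (-2.1)·(-3.4)·45.2 = 322.728
(ad+bc)·covariance of D and Y = (-10.845)·3 = -32.535
covariance of X and S = -199.29 + 322.728 + (-32.535) = 90.903.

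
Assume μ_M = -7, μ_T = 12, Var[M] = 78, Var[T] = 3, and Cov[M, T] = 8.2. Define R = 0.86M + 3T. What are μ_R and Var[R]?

μ_R = 0.86·μ_M + 3·μ_T = 0.86·(-7) + 3·12 = 29.98.
Var[R] = a²·Var[M] + b²·Var[T] + 2ab·Cov[M, T] with a = 0.86, b = 3.
= 0.86²·78 + 3²·3 + 2·0.86·3·8.2
= 57.6888 + 27 + 42.312 = 127.0008.

μ_R = 29.98, Var[R] = 127.0008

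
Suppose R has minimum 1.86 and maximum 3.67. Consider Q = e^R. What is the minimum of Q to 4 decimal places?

min(Q) = 6.4237

e^R is increasing on this domain, so min(Q) comes from min(R) = 1.86: min(Q) = exp(1.86) ≈ 6.4237.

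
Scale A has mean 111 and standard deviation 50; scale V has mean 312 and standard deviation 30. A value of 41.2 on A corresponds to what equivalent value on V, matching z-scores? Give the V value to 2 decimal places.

z = (41.2 − 111)/50 = -1.396.
V = 312 + z·30 = 312 + (41.2 − 111)·30/50 = 270.12.

V = 270.12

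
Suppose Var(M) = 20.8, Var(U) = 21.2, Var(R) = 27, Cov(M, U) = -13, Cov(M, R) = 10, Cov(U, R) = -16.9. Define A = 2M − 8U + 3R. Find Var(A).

Var(A) = 3030.2

Var(A) = a²·Var(M) + b²·Var(U) + c²·Var(R) + 2ab·Cov(M, U) + 2ac·Cov(M, R) + 2bc·Cov(U, R), with a = 2, b = -8, c = 3.
= 83.2 + 1356.8 + 243 + 416 + 120 + 811.2
= 3030.2.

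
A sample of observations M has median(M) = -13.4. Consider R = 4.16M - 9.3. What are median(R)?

A linear map preserves order up to sign, so median(R) = a·median(M) + b = 4.16·(-13.4) + (-9.3) = -65.044.

median(R) = -65.044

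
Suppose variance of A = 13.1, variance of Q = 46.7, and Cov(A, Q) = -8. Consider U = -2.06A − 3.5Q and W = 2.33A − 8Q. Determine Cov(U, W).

By bilinearity, Cov(U, W) = ac·variance of A + bd·variance of Q + (ad+bc)·Cov(A, Q), with a=-2.06, b=-3.5, c=2.33, d=-8.
ac·variance of A = (-2.06)·2.33·13.1 = -62.87738
bd·variance of Q = (-3.5)·(-8)·46.7 = 1307.6
(ad+bc)·Cov(A, Q) = (8.325)·(-8) = -66.6
Cov(U, W) = -62.87738 + 1307.6 + (-66.6) = 1178.12262.

Cov(U, W) = 1178.12262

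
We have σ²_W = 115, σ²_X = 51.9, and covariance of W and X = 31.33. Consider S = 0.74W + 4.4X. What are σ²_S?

σ²_S = 1271.77896

σ²_S = a²·σ²_W + b²·σ²_X + 2ab·covariance of W and X with a = 0.74, b = 4.4.
= 0.74²·115 + 4.4²·51.9 + 2·0.74·4.4·31.33
= 62.974 + 1004.784 + 204.02096 = 1271.77896.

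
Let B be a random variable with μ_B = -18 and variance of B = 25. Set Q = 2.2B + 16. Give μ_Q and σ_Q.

Q = 2.2B + 16 is linear with a = 2.2, b = 16.
μ_Q = a·μ_B + b = 2.2·(-18) + 16 = -23.6.
σ_B = √25 = 5.
σ_Q = |a|·σ_B = |2.2|·5 = 11.

μ_Q = -23.6, σ_Q = 11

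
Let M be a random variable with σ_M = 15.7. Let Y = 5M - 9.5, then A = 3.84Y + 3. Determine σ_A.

σ_A = 301.44

σ_Y = |5|·15.7 = 78.5.
σ_A = |3.84|·78.5 = 301.44.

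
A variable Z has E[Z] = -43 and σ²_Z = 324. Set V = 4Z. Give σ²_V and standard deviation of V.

σ²_V = 5184, standard deviation of V = 72

V = 4Z is linear with a = 4, b = 0.
σ²_V = a²·σ²_Z = 4²·324 = 5184.
standard deviation of Z = √324 = 18.
standard deviation of V = |a|·standard deviation of Z = |4|·18 = 72.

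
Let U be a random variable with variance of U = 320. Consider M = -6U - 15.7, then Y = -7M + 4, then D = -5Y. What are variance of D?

variance of M = (-6)²·320 = 11520.
variance of Y = (-7)²·11520 = 564480.
variance of D = (-5)²·564480 = 14112000.

variance of D = 14112000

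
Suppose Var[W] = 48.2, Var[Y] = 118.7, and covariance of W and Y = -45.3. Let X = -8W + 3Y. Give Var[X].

Var[X] = a²·Var[W] + b²·Var[Y] + 2ab·covariance of W and Y with a = -8, b = 3.
= (-8)²·48.2 + 3²·118.7 + 2·(-8)·3·(-45.3)
= 3084.8 + 1068.3 + 2174.4 = 6327.5.

Var[X] = 6327.5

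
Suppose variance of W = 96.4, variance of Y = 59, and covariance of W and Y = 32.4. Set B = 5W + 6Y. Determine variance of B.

variance of B = a²·variance of W + b²·variance of Y + 2ab·covariance of W and Y with a = 5, b = 6.
= 5²·96.4 + 6²·59 + 2·5·6·32.4
= 2410 + 2124 + 1944 = 6478.

variance of B = 6478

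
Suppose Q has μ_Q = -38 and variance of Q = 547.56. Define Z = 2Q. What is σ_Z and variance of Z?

σ_Z = 46.8, variance of Z = 2190.24

Z = 2Q is linear with a = 2, b = 0.
σ_Q = √547.56 = 23.4.
σ_Z = |a|·σ_Q = |2|·23.4 = 46.8.
variance of Z = a²·variance of Q = 2²·547.56 = 2190.24.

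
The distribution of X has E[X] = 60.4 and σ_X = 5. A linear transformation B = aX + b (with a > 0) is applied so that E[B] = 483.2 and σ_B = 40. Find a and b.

σ_B = a·σ_X (a > 0), so a = 40/5 = 8.
E[B] = a·E[X] + b, so b = 483.2 − 8·60.4 = 0.

a = 8, b = 0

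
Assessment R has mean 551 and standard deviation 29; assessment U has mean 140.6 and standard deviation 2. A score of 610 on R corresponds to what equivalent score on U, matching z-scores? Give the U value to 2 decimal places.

z = (610 − 551)/29 ≈ 2.0345.
U = 140.6 + z·2 = 140.6 + (610 − 551)·2/29 ≈ 144.67.

U = 144.67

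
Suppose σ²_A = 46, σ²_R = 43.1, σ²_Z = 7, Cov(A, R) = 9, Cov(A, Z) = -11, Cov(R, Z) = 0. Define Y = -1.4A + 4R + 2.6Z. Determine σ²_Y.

σ²_Y = 806.36

σ²_Y = a²·σ²_A + b²·σ²_R + c²·σ²_Z + 2ab·Cov(A, R) + 2ac·Cov(A, Z) + 2bc·Cov(R, Z), with a = -1.4, b = 4, c = 2.6.
= 90.16 + 689.6 + 47.32 + (-100.8) + 80.08 + 0
= 806.36.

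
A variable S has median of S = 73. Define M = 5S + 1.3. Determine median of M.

A linear map preserves order up to sign, so median of M = a·median of S + b = 5·73 + 1.3 = 366.3.

median of M = 366.3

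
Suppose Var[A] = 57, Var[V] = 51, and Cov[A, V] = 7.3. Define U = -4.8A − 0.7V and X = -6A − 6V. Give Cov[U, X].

By bilinearity, Cov[U, X] = ac·Var[A] + bd·Var[V] + (ad+bc)·Cov[A, V], with a=-4.8, b=-0.7, c=-6, d=-6.
ac·Var[A] = (-4.8)·(-6)·57 = 1641.6
bd·Var[V] = (-0.7)·(-6)·51 = 214.2
(ad+bc)·Cov[A, V] = (33)·7.3 = 240.9
Cov[U, X] = 1641.6 + 214.2 + 240.9 = 2096.7.

Cov[U, X] = 2096.7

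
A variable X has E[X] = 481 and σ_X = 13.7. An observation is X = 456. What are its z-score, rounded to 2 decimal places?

z = (X − E[X]) / σ_X = (456 − 481) / 13.7 ≈ -1.82.

z = -1.82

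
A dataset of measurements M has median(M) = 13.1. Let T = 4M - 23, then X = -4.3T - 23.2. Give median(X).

median(T) = 4·13.1 + (-23) = 29.4.
median(X) = (-4.3)·29.4 + (-23.2) = -149.62.

median(X) = -149.62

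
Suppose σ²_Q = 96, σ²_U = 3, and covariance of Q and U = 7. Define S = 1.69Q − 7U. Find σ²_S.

σ²_S = 255.5656

σ²_S = a²·σ²_Q + b²·σ²_U + 2ab·covariance of Q and U with a = 1.69, b = -7.
= 1.69²·96 + (-7)²·3 + 2·1.69·(-7)·7
= 274.1856 + 147 + (-165.62) = 255.5656.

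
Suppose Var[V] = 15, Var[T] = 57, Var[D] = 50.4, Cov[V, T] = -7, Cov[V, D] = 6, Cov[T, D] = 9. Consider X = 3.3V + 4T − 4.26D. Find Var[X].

Var[X] = 1329.77304

Var[X] = a²·Var[V] + b²·Var[T] + c²·Var[D] + 2ab·Cov[V, T] + 2ac·Cov[V, D] + 2bc·Cov[T, D], with a = 3.3, b = 4, c = -4.26.
= 163.35 + 912 + 914.63904 + (-184.8) + (-168.696) + (-306.72)
= 1329.77304.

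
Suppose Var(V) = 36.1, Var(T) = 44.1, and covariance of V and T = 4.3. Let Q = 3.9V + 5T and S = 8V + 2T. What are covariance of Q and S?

By bilinearity, covariance of Q and S = ac·Var(V) + bd·Var(T) + (ad+bc)·covariance of V and T, with a=3.9, b=5, c=8, d=2.
ac·Var(V) = 3.9·8·36.1 = 1126.32
bd·Var(T) = 5·2·44.1 = 441
(ad+bc)·covariance of V and T = (47.8)·4.3 = 205.54
covariance of Q and S = 1126.32 + 441 + 205.54 = 1772.86.

covariance of Q and S = 1772.86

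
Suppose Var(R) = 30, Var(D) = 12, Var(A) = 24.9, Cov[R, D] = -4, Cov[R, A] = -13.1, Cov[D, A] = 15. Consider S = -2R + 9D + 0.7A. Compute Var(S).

Var(S) = 1473.881

Var(S) = a²·Var(R) + b²·Var(D) + c²·Var(A) + 2ab·Cov[R, D] + 2ac·Cov[R, A] + 2bc·Cov[D, A], with a = -2, b = 9, c = 0.7.
= 120 + 972 + 12.201 + 144 + 36.68 + 189
= 1473.881.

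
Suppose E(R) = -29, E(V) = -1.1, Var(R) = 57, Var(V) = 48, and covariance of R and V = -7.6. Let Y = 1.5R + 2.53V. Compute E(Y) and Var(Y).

E(Y) = 1.5·E(R) + 2.53·E(V) = 1.5·(-29) + 2.53·(-1.1) = -46.283.
Var(Y) = a²·Var(R) + b²·Var(V) + 2ab·covariance of R and V with a = 1.5, b = 2.53.
= 1.5²·57 + 2.53²·48 + 2·1.5·2.53·(-7.6)
= 128.25 + 307.2432 + (-57.684) = 377.8092.

E(Y) = -46.283, Var(Y) = 377.8092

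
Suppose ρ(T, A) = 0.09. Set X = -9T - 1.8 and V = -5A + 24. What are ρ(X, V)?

ρ(X, V) = 0.09

Linear rescalings preserve correlation up to sign; here the slopes -9 and -5 have the same sign, so ρ(X, V) = ρ(T, A) = 0.09.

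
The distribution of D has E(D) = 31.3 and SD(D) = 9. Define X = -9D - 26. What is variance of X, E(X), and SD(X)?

variance of X = 6561, E(X) = -307.7, SD(X) = 81

X = -9D - 26 is linear with a = -9, b = -26.
variance of D = 9² = 81.
variance of X = a²·variance of D = (-9)²·81 = 6561 (the additive constant -26 does not affect variance).
E(X) = a·E(D) + b = (-9)·31.3 + (-26) = -307.7.
SD(X) = |a|·SD(D) = |-9|·9 = 81.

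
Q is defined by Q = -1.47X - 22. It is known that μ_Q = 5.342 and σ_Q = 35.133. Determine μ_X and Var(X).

From Q = -1.47X - 22: μ_Q = a·μ_X + b, so μ_X = (μ_Q − b)/a = (5.342 − (-22))/(-1.47) = -18.6.
Var(Q) = 35.133² = 1234.327689.
Var(Q) = a²·Var(X), so Var(X) = 1234.327689/(-1.47)² = 571.21.

μ_X = -18.6, Var(X) = 571.21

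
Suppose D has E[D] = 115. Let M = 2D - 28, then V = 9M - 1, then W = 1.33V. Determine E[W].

E[W] = 2416.61

E[M] = 2·115 + (-28) = 202.
E[V] = 9·202 + (-1) = 1817.
E[W] = 1.33·1817 = 2416.61.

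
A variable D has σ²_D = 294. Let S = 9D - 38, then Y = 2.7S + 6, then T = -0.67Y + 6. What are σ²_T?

σ²_S = 9²·294 = 23814.
σ²_Y = 2.7²·23814 = 173604.06.
σ²_T = (-0.67)²·173604.06 = 77930.862534.

σ²_T = 77930.862534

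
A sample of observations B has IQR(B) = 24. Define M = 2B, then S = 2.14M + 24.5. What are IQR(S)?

IQR(M) = |2|·24 = 48.
IQR(S) = |2.14|·48 = 102.72.

IQR(S) = 102.72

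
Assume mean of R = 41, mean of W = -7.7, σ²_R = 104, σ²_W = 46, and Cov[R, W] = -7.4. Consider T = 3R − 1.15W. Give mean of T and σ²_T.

mean of T = 3·mean of R + (-1.15)·mean of W = 3·41 + (-1.15)·(-7.7) = 131.855.
σ²_T = a²·σ²_R + b²·σ²_W + 2ab·Cov[R, W] with a = 3, b = -1.15.
= 3²·104 + (-1.15)²·46 + 2·3·(-1.15)·(-7.4)
= 936 + 60.835 + 51.06 = 1047.895.

mean of T = 131.855, σ²_T = 1047.895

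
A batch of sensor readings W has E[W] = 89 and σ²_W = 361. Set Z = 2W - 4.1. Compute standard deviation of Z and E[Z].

standard deviation of Z = 38, E[Z] = 173.9

Z = 2W - 4.1 is linear with a = 2, b = -4.1.
standard deviation of W = √361 = 19.
standard deviation of Z = |a|·standard deviation of W = |2|·19 = 38.
E[Z] = a·E[W] + b = 2·89 + (-4.1) = 173.9.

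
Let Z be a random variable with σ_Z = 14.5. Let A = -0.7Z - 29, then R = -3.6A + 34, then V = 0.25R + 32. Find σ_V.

σ_A = |-0.7|·14.5 = 10.15.
σ_R = |-3.6|·10.15 = 36.54.
σ_V = |0.25|·36.54 = 9.135.

σ_V = 9.135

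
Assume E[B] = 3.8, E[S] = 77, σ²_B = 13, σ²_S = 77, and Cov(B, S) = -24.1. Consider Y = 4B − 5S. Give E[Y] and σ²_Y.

E[Y] = -369.8, σ²_Y = 3097

E[Y] = 4·E[B] + (-5)·E[S] = 4·3.8 + (-5)·77 = -369.8.
σ²_Y = a²·σ²_B + b²·σ²_S + 2ab·Cov(B, S) with a = 4, b = -5.
= 4²·13 + (-5)²·77 + 2·4·(-5)·(-24.1)
= 208 + 1925 + 964 = 3097.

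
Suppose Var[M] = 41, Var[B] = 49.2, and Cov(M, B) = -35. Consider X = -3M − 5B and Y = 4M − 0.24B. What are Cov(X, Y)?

By bilinearity, Cov(X, Y) = ac·Var[M] + bd·Var[B] + (ad+bc)·Cov(M, B), with a=-3, b=-5, c=4, d=-0.24.
ac·Var[M] = (-3)·4·41 = -492
bd·Var[B] = (-5)·(-0.24)·49.2 = 59.04
(ad+bc)·Cov(M, B) = (-19.28)·(-35) = 674.8
Cov(X, Y) = -492 + 59.04 + 674.8 = 241.84.

Cov(X, Y) = 241.84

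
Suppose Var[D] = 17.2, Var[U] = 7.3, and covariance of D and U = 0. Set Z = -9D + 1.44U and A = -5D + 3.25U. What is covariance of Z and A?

By bilinearity, covariance of Z and A = ac·Var[D] + bd·Var[U] + (ad+bc)·covariance of D and U, with a=-9, b=1.44, c=-5, d=3.25.
ac·Var[D] = (-9)·(-5)·17.2 = 774
bd·Var[U] = 1.44·3.25·7.3 = 34.164
(ad+bc)·covariance of D and U = (-36.45)·0 = 0
covariance of Z and A = 774 + 34.164 + 0 = 808.164.

covariance of Z and A = 808.164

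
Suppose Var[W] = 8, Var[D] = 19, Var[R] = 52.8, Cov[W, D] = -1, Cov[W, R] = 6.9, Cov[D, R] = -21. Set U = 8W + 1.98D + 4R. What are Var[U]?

Var[U] = a²·Var[W] + b²·Var[D] + c²·Var[R] + 2ab·Cov[W, D] + 2ac·Cov[W, R] + 2bc·Cov[D, R], with a = 8, b = 1.98, c = 4.
= 512 + 74.4876 + 844.8 + (-31.68) + 441.6 + (-332.64)
= 1508.5676.

Var[U] = 1508.5676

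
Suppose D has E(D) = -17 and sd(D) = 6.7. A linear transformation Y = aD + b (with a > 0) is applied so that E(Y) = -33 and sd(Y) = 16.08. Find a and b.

sd(Y) = a·sd(D) (a > 0), so a = 16.08/6.7 = 2.4.
E(Y) = a·E(D) + b, so b = -33 − 2.4·(-17) = 7.8.

a = 2.4, b = 7.8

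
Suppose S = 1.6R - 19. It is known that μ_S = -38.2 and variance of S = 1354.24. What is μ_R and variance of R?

From S = 1.6R - 19: μ_S = a·μ_R + b, so μ_R = (μ_S − b)/a = (-38.2 − (-19))/1.6 = -12.
variance of S = a²·variance of R, so variance of R = 1354.24/1.6² = 529.

μ_R = -12, variance of R = 529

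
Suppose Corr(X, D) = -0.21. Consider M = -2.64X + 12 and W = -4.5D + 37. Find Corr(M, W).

Corr(M, W) = -0.21

Linear rescalings preserve correlation up to sign; here the slopes -2.64 and -4.5 have the same sign, so Corr(M, W) = Corr(X, D) = -0.21.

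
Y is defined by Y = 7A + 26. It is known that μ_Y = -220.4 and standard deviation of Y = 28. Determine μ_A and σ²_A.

From Y = 7A + 26: μ_Y = a·μ_A + b, so μ_A = (μ_Y − b)/a = (-220.4 − 26)/7 = -35.2.
σ²_Y = 28² = 784.
σ²_Y = a²·σ²_A, so σ²_A = 784/7² = 16.

μ_A = -35.2, σ²_A = 16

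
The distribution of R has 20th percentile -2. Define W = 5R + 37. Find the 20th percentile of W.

20th percentile of W = 27

Since a = 5 > 0 the transformation is increasing, so the 20th percentile of W = a·(P_{20} of R) + b = 5·(-2) + 37 = 27.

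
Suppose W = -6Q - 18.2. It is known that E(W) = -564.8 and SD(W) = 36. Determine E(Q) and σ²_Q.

E(Q) = 91.1, σ²_Q = 36

From W = -6Q - 18.2: E(W) = a·E(Q) + b, so E(Q) = (E(W) − b)/a = (-564.8 − (-18.2))/(-6) = 91.1.
σ²_W = 36² = 1296.
σ²_W = a²·σ²_Q, so σ²_Q = 1296/(-6)² = 36.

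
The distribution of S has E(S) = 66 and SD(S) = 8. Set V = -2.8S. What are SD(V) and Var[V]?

V = -2.8S is linear with a = -2.8, b = 0.
SD(V) = |a|·SD(S) = |-2.8|·8 = 22.4.
Var[S] = 8² = 64.
Var[V] = a²·Var[S] = (-2.8)²·64 = 501.76.

SD(V) = 22.4, Var[V] = 501.76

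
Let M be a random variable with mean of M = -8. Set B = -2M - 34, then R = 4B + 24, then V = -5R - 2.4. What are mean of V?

mean of V = 237.6

mean of B = (-2)·(-8) + (-34) = -18.
mean of R = 4·(-18) + 24 = -48.
mean of V = (-5)·(-48) + (-2.4) = 237.6.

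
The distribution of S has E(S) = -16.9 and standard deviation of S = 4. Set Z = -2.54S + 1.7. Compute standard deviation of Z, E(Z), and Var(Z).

Z = -2.54S + 1.7 is linear with a = -2.54, b = 1.7.
standard deviation of Z = |a|·standard deviation of S = |-2.54|·4 = 10.16.
E(Z) = a·E(S) + b = (-2.54)·(-16.9) + 1.7 = 44.626.
Var(S) = 4² = 16.
Var(Z) = a²·Var(S) = (-2.54)²·16 = 103.2256 (the additive constant 1.7 does not affect variance).

standard deviation of Z = 10.16, E(Z) = 44.626, Var(Z) = 103.2256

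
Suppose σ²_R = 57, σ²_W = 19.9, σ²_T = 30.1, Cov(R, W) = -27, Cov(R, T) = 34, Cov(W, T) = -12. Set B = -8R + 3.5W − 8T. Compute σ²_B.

σ²_B = a²·σ²_R + b²·σ²_W + c²·σ²_T + 2ab·Cov(R, W) + 2ac·Cov(R, T) + 2bc·Cov(W, T), with a = -8, b = 3.5, c = -8.
= 3648 + 243.775 + 1926.4 + 1512 + 4352 + 672
= 12354.175.

σ²_B = 12354.175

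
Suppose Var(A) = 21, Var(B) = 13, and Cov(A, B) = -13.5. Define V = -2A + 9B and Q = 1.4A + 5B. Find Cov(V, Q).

Cov(V, Q) = 491.1

By bilinearity, Cov(V, Q) = ac·Var(A) + bd·Var(B) + (ad+bc)·Cov(A, B), with a=-2, b=9, c=1.4, d=5.
ac·Var(A) = (-2)·1.4·21 = -58.8
bd·Var(B) = 9·5·13 = 585
(ad+bc)·Cov(A, B) = (2.6)·(-13.5) = -35.1
Cov(V, Q) = -58.8 + 585 + (-35.1) = 491.1.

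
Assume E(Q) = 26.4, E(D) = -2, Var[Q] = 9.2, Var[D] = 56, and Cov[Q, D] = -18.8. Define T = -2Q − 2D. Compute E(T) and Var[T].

E(T) = (-2)·E(Q) + (-2)·E(D) = (-2)·26.4 + (-2)·(-2) = -48.8.
Var[T] = a²·Var[Q] + b²·Var[D] + 2ab·Cov[Q, D] with a = -2, b = -2.
= (-2)²·9.2 + (-2)²·56 + 2·(-2)·(-2)·(-18.8)
= 36.8 + 224 + (-150.4) = 110.4.

E(T) = -48.8, Var[T] = 110.4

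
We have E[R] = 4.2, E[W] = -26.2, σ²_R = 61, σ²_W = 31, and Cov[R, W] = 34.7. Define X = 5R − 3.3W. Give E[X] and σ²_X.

E[X] = 5·E[R] + (-3.3)·E[W] = 5·4.2 + (-3.3)·(-26.2) = 107.46.
σ²_X = a²·σ²_R + b²·σ²_W + 2ab·Cov[R, W] with a = 5, b = -3.3.
= 5²·61 + (-3.3)²·31 + 2·5·(-3.3)·34.7
= 1525 + 337.59 + (-1145.1) = 717.49.

E[X] = 107.46, σ²_X = 717.49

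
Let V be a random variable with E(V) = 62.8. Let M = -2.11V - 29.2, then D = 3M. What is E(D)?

E(D) = -485.124

E(M) = (-2.11)·62.8 + (-29.2) = -161.708.
E(D) = 3·(-161.708) = -485.124.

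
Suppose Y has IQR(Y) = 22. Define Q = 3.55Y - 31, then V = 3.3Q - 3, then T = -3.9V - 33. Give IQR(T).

IQR(T) = 1005.147

IQR(Q) = |3.55|·22 = 78.1.
IQR(V) = |3.3|·78.1 = 257.73.
IQR(T) = |-3.9|·257.73 = 1005.147.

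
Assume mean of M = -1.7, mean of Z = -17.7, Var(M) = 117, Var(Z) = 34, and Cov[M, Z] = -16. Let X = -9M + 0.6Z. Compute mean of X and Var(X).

mean of X = 4.68, Var(X) = 9662.04

mean of X = (-9)·mean of M + 0.6·mean of Z = (-9)·(-1.7) + 0.6·(-17.7) = 4.68.
Var(X) = a²·Var(M) + b²·Var(Z) + 2ab·Cov[M, Z] with a = -9, b = 0.6.
= (-9)²·117 + 0.6²·34 + 2·(-9)·0.6·(-16)
= 9477 + 12.24 + 172.8 = 9662.04.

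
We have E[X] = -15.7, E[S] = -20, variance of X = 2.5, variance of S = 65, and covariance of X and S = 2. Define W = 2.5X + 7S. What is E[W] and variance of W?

E[W] = 2.5·E[X] + 7·E[S] = 2.5·(-15.7) + 7·(-20) = -179.25.
variance of W = a²·variance of X + b²·variance of S + 2ab·covariance of X and S with a = 2.5, b = 7.
= 2.5²·2.5 + 7²·65 + 2·2.5·7·2
= 15.625 + 3185 + 70 = 3270.625.

E[W] = -179.25, variance of W = 3270.625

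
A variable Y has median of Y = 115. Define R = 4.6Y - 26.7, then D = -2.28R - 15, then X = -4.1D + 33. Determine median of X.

median of X = 4790.0004

median of R = 4.6·115 + (-26.7) = 502.3.
median of D = (-2.28)·502.3 + (-15) = -1160.244.
median of X = (-4.1)·(-1160.244) + 33 = 4790.0004.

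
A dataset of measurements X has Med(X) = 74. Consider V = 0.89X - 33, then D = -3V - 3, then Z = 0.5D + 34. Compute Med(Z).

Med(V) = 0.89·74 + (-33) = 32.86.
Med(D) = (-3)·32.86 + (-3) = -101.58.
Med(Z) = 0.5·(-101.58) + 34 = -16.79.

Med(Z) = -16.79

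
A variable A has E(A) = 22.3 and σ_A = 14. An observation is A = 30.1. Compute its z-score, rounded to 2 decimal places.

z = 0.56

z = (A − E(A)) / σ_A = (30.1 − 22.3) / 14 ≈ 0.56.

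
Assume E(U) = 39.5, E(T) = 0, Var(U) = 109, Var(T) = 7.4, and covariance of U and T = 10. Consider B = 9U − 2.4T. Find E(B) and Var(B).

E(B) = 355.5, Var(B) = 8439.624

E(B) = 9·E(U) + (-2.4)·E(T) = 9·39.5 + (-2.4)·0 = 355.5.
Var(B) = a²·Var(U) + b²·Var(T) + 2ab·covariance of U and T with a = 9, b = -2.4.
= 9²·109 + (-2.4)²·7.4 + 2·9·(-2.4)·10
= 8829 + 42.624 + (-432) = 8439.624.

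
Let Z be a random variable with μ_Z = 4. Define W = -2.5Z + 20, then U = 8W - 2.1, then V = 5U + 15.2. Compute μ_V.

μ_V = 404.7

μ_W = (-2.5)·4 + 20 = 10.
μ_U = 8·10 + (-2.1) = 77.9.
μ_V = 5·77.9 + 15.2 = 404.7.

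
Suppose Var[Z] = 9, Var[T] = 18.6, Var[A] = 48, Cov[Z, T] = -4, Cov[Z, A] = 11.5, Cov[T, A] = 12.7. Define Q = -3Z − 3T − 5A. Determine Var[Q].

Var[Q] = 2102.4

Var[Q] = a²·Var[Z] + b²·Var[T] + c²·Var[A] + 2ab·Cov[Z, T] + 2ac·Cov[Z, A] + 2bc·Cov[T, A], with a = -3, b = -3, c = -5.
= 81 + 167.4 + 1200 + (-72) + 345 + 381
= 2102.4.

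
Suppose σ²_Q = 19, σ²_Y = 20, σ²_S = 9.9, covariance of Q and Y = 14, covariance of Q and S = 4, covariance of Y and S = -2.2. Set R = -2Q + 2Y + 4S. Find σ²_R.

σ²_R = 103.2

σ²_R = a²·σ²_Q + b²·σ²_Y + c²·σ²_S + 2ab·covariance of Q and Y + 2ac·covariance of Q and S + 2bc·covariance of Y and S, with a = -2, b = 2, c = 4.
= 76 + 80 + 158.4 + (-112) + (-64) + (-35.2)
= 103.2.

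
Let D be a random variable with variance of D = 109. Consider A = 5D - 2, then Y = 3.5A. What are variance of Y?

variance of Y = 33381.25

variance of A = 5²·109 = 2725.
variance of Y = 3.5²·2725 = 33381.25.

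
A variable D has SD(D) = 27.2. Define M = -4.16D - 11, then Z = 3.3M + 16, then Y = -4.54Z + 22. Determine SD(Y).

SD(Y) = 1695.243264

SD(M) = |-4.16|·27.2 = 113.152.
SD(Z) = |3.3|·113.152 = 373.4016.
SD(Y) = |-4.54|·373.4016 = 1695.243264.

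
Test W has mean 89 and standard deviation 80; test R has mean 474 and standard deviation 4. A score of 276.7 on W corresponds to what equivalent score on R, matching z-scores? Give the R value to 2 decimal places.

z = (276.7 − 89)/80 ≈ 2.3463.
R = 474 + z·4 = 474 + (276.7 − 89)·4/80 ≈ 483.39.

R = 483.39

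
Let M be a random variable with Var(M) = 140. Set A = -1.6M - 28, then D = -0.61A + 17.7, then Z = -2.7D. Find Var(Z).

Var(Z) = 972.1990656

Var(A) = (-1.6)²·140 = 358.4.
Var(D) = (-0.61)²·358.4 = 133.36064.
Var(Z) = (-2.7)²·133.36064 = 972.1990656.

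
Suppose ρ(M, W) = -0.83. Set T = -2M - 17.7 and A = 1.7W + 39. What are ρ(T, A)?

ρ(T, A) = 0.83

Linear rescalings preserve |correlation|; the slopes -2 and 1.7 have opposite signs, so the correlation flips sign: ρ(T, A) = −ρ(M, W) = 0.83.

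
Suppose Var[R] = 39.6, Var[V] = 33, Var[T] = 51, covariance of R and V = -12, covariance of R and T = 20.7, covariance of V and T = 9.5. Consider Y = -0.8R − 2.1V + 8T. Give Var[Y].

Var[Y] = 2810.394

Var[Y] = a²·Var[R] + b²·Var[V] + c²·Var[T] + 2ab·covariance of R and V + 2ac·covariance of R and T + 2bc·covariance of V and T, with a = -0.8, b = -2.1, c = 8.
= 25.344 + 145.53 + 3264 + (-40.32) + (-264.96) + (-319.2)
= 2810.394.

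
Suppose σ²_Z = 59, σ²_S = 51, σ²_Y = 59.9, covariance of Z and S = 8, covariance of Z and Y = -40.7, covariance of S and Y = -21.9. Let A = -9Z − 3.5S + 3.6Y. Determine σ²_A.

σ²_A = 9873.294

σ²_A = a²·σ²_Z + b²·σ²_S + c²·σ²_Y + 2ab·covariance of Z and S + 2ac·covariance of Z and Y + 2bc·covariance of S and Y, with a = -9, b = -3.5, c = 3.6.
= 4779 + 624.75 + 776.304 + 504 + 2637.36 + 551.88
= 9873.294.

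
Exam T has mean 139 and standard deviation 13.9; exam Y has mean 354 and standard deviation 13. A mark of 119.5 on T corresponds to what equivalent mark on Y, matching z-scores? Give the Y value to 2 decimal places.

z = (119.5 − 139)/13.9 ≈ -1.4029.
Y = 354 + z·13 = 354 + (119.5 − 139)·13/13.9 ≈ 335.76.

Y = 335.76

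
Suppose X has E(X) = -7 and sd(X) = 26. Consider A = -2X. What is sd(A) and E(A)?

sd(A) = 52, E(A) = 14

A = -2X is linear with a = -2, b = 0.
sd(A) = |a|·sd(X) = |-2|·26 = 52.
E(A) = a·E(X) + b = (-2)·(-7) = 14.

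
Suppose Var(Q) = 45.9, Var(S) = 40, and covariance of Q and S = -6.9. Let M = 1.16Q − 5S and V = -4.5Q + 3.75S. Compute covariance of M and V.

covariance of M and V = -1174.863

By bilinearity, covariance of M and V = ac·Var(Q) + bd·Var(S) + (ad+bc)·covariance of Q and S, with a=1.16, b=-5, c=-4.5, d=3.75.
ac·Var(Q) = 1.16·(-4.5)·45.9 = -239.598
bd·Var(S) = (-5)·3.75·40 = -750
(ad+bc)·covariance of Q and S = (26.85)·(-6.9) = -185.265
covariance of M and V = -239.598 + (-750) + (-185.265) = -1174.863.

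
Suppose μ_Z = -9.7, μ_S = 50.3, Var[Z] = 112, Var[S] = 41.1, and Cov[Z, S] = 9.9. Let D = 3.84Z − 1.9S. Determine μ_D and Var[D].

μ_D = -132.818, Var[D] = 1655.4174

μ_D = 3.84·μ_Z + (-1.9)·μ_S = 3.84·(-9.7) + (-1.9)·50.3 = -132.818.
Var[D] = a²·Var[Z] + b²·Var[S] + 2ab·Cov[Z, S] with a = 3.84, b = -1.9.
= 3.84²·112 + (-1.9)²·41.1 + 2·3.84·(-1.9)·9.9
= 1651.5072 + 148.371 + (-144.4608) = 1655.4174.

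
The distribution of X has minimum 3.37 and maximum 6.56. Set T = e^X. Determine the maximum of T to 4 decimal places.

e^X is increasing on this domain, so max(T) comes from max(X) = 6.56: max(T) = exp(6.56) ≈ 706.2717.

max(T) = 706.2717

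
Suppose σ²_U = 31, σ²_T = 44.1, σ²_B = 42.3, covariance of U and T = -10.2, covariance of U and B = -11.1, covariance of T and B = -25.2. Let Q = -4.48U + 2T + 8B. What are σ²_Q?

σ²_Q = 3677.8144

σ²_Q = a²·σ²_U + b²·σ²_T + c²·σ²_B + 2ab·covariance of U and T + 2ac·covariance of U and B + 2bc·covariance of T and B, with a = -4.48, b = 2, c = 8.
= 622.1824 + 176.4 + 2707.2 + 182.784 + 795.648 + (-806.4)
= 3677.8144.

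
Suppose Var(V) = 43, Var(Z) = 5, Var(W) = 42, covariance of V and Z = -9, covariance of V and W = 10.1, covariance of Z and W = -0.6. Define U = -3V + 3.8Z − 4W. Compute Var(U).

Var(U) = a²·Var(V) + b²·Var(Z) + c²·Var(W) + 2ab·covariance of V and Z + 2ac·covariance of V and W + 2bc·covariance of Z and W, with a = -3, b = 3.8, c = -4.
= 387 + 72.2 + 672 + 205.2 + 242.4 + 18.24
= 1597.04.

Var(U) = 1597.04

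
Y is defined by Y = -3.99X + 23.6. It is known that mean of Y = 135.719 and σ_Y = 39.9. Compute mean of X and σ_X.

mean of X = -28.1, σ_X = 10

From Y = -3.99X + 23.6: mean of Y = a·mean of X + b, so mean of X = (mean of Y − b)/a = (135.719 − 23.6)/(-3.99) = -28.1.
σ_Y = |a|·σ_X, so σ_X = 39.9/|-3.99| = 10.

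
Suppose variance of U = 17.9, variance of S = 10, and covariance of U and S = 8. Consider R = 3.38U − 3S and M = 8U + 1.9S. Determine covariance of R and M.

By bilinearity, covariance of R and M = ac·variance of U + bd·variance of S + (ad+bc)·covariance of U and S, with a=3.38, b=-3, c=8, d=1.9.
ac·variance of U = 3.38·8·17.9 = 484.016
bd·variance of S = (-3)·1.9·10 = -57
(ad+bc)·covariance of U and S = (-17.578)·8 = -140.624
covariance of R and M = 484.016 + (-57) + (-140.624) = 286.392.

covariance of R and M = 286.392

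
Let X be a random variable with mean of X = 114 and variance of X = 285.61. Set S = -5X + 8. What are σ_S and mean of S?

σ_S = 84.5, mean of S = -562

S = -5X + 8 is linear with a = -5, b = 8.
σ_X = √285.61 = 16.9.
σ_S = |a|·σ_X = |-5|·16.9 = 84.5.
mean of S = a·mean of X + b = (-5)·114 + 8 = -562.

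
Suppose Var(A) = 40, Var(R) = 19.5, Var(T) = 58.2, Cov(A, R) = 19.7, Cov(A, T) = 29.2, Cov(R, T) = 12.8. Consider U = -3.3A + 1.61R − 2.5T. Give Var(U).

Var(U) = 1019.32375

Var(U) = a²·Var(A) + b²·Var(R) + c²·Var(T) + 2ab·Cov(A, R) + 2ac·Cov(A, T) + 2bc·Cov(R, T), with a = -3.3, b = 1.61, c = -2.5.
= 435.6 + 50.54595 + 363.75 + (-209.3322) + 481.8 + (-103.04)
= 1019.32375.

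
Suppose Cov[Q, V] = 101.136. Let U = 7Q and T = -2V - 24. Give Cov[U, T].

Cov[U, T] = -1415.904

Cov[U, T] = a·c·Cov[Q, V] = 7·(-2)·101.136 = -1415.904. Additive constants drop out.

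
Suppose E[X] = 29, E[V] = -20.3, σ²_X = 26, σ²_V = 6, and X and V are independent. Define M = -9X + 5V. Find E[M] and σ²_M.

E[M] = (-9)·E[X] + 5·E[V] = (-9)·29 + 5·(-20.3) = -362.5.
σ²_M = a²·σ²_X + b²·σ²_V + 2ab·Cov[X, V] with a = -9, b = 5.
Independence gives Cov[X, V] = 0.
= (-9)²·26 + 5²·6 + 2·(-9)·5·0
= 2106 + 150 + 0 = 2256.

E[M] = -362.5, σ²_M = 2256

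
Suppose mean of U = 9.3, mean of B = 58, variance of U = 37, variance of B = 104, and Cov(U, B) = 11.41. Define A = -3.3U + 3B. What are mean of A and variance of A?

mean of A = 143.31, variance of A = 1113.012

mean of A = (-3.3)·mean of U + 3·mean of B = (-3.3)·9.3 + 3·58 = 143.31.
variance of A = a²·variance of U + b²·variance of B + 2ab·Cov(U, B) with a = -3.3, b = 3.
= (-3.3)²·37 + 3²·104 + 2·(-3.3)·3·11.41
= 402.93 + 936 + (-225.918) = 1113.012.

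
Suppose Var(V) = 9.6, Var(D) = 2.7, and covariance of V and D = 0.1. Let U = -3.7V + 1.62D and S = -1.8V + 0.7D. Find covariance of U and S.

covariance of U and S = 66.4472

By bilinearity, covariance of U and S = ac·Var(V) + bd·Var(D) + (ad+bc)·covariance of V and D, with a=-3.7, b=1.62, c=-1.8, d=0.7.
ac·Var(V) = (-3.7)·(-1.8)·9.6 = 63.936
bd·Var(D) = 1.62·0.7·2.7 = 3.0618
(ad+bc)·covariance of V and D = (-5.506)·0.1 = -0.5506
covariance of U and S = 63.936 + 3.0618 + (-0.5506) = 66.4472.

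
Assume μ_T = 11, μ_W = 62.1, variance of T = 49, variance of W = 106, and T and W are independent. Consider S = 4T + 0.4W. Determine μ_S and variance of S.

μ_S = 68.84, variance of S = 800.96

μ_S = 4·μ_T + 0.4·μ_W = 4·11 + 0.4·62.1 = 68.84.
variance of S = a²·variance of T + b²·variance of W + 2ab·Cov[T, W] with a = 4, b = 0.4.
Independence gives Cov[T, W] = 0.
= 4²·49 + 0.4²·106 + 2·4·0.4·0
= 784 + 16.96 + 0 = 800.96.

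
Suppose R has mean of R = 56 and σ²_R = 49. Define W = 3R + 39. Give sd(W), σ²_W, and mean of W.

W = 3R + 39 is linear with a = 3, b = 39.
sd(R) = √49 = 7.
sd(W) = |a|·sd(R) = |3|·7 = 21.
σ²_W = a²·σ²_R = 3²·49 = 441 (the additive constant 39 does not affect variance).
mean of W = a·mean of R + b = 3·56 + 39 = 207.

sd(W) = 21, σ²_W = 441, mean of W = 207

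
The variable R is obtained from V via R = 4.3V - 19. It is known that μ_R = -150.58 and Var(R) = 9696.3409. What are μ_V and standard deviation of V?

From R = 4.3V - 19: μ_R = a·μ_V + b, so μ_V = (μ_R − b)/a = (-150.58 − (-19))/4.3 = -30.6.
standard deviation of R = √9696.3409 = 98.47.
standard deviation of R = |a|·standard deviation of V, so standard deviation of V = 98.47/|4.3| = 22.9.

μ_V = -30.6, standard deviation of V = 22.9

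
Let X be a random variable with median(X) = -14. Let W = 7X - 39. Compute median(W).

A linear map preserves order up to sign, so median(W) = a·median(X) + b = 7·(-14) + (-39) = -137.

median(W) = -137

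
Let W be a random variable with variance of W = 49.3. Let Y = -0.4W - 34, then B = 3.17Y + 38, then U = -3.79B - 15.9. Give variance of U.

variance of Y = (-0.4)²·49.3 = 7.888.
variance of B = 3.17²·7.888 = 79.2657232.
variance of U = (-3.79)²·79.2657232 = 1138.58077461712.

variance of U = 1138.58077461712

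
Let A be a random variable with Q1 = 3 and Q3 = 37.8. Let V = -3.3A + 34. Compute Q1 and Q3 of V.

Q1(V) = -90.74, Q3(V) = 24.1

a = -3.3 < 0 reverses order: Q1(V) comes from Q3(A), Q3(V) from Q1(A).
Q1(V) = (-3.3)·37.8 + 34 = -90.74; Q3(V) = (-3.3)·3 + 34 = 24.1.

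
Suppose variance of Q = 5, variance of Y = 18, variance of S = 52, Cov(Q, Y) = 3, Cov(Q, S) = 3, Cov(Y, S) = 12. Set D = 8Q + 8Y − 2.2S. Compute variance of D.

variance of D = a²·variance of Q + b²·variance of Y + c²·variance of S + 2ab·Cov(Q, Y) + 2ac·Cov(Q, S) + 2bc·Cov(Y, S), with a = 8, b = 8, c = -2.2.
= 320 + 1152 + 251.68 + 384 + (-105.6) + (-422.4)
= 1579.68.

variance of D = 1579.68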